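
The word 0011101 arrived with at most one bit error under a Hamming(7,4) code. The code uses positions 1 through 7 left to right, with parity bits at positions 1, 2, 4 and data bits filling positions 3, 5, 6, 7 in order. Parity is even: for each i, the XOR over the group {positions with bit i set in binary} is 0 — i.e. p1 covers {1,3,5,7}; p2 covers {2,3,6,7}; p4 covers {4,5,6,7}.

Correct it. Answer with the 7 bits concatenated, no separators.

s1 (pos 1,3,5,7): 0⊕1⊕1⊕1 = 1
s2 (pos 2,3,6,7): 0⊕1⊕0⊕1 = 0
s4 (pos 4,5,6,7): 1⊕1⊕0⊕1 = 1
Syndrome s4…s1 = 101 → error at position 5.
Flip position 5: 0011101 → 0011001

0011001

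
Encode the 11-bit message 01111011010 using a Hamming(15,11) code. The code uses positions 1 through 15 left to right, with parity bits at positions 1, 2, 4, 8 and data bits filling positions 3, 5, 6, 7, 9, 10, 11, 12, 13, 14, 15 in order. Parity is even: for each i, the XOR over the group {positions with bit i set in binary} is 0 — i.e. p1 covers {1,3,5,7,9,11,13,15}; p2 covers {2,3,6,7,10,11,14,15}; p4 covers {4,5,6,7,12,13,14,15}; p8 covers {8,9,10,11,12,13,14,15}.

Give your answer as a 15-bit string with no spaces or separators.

000111101011010

Place data at non-parity positions: p1 p2 0 p4 1 1 1 p8 1 0 1 1 0 1 0
p1 (pos 1,3,5,7,9,11,13,15): XOR of data positions = 0⊕1⊕1⊕1⊕1⊕0⊕0 = 0
p2 (pos 2,3,6,7,10,11,14,15): XOR of data positions = 0⊕1⊕1⊕0⊕1⊕1⊕0 = 0
p4 (pos 4,5,6,7,12,13,14,15): XOR of data positions = 1⊕1⊕1⊕1⊕0⊕1⊕0 = 1
p8 (pos 8,9,10,11,12,13,14,15): XOR of data positions = 1⊕0⊕1⊕1⊕0⊕1⊕0 = 0
Codeword: 000111101011010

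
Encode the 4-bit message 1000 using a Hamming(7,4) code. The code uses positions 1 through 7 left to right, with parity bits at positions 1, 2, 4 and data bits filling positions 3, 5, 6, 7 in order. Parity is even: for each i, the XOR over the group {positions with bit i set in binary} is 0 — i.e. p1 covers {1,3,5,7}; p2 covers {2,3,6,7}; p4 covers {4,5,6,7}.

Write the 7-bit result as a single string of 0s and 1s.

Place data at non-parity positions: p1 p2 1 p4 0 0 0
p1 (pos 1,3,5,7): XOR of data positions = 1⊕0⊕0 = 1
p2 (pos 2,3,6,7): XOR of data positions = 1⊕0⊕0 = 1
p4 (pos 4,5,6,7): XOR of data positions = 0⊕0⊕0 = 0
Codeword: 1110000

1110000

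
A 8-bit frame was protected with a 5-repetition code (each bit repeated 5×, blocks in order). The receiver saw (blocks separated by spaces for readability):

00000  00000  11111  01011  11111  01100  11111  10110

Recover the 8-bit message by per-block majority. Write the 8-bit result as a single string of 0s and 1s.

00111011

Block 1 (00000): 0 ones → 0
Block 2 (00000): 0 ones → 0
Block 3 (11111): 5 ones → 1
Block 4 (01011): 3 ones → 1
Block 5 (11111): 5 ones → 1
Block 6 (01100): 2 ones → 0
Block 7 (11111): 5 ones → 1
Block 8 (10110): 3 ones → 1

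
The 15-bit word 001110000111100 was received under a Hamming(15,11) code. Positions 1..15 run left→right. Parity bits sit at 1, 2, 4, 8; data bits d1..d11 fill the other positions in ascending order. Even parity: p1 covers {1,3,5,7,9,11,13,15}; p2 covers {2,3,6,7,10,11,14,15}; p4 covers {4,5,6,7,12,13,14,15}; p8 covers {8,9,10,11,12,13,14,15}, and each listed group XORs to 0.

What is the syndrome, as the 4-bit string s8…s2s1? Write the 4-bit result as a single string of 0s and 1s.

s1 (pos 1,3,5,7,9,11,13,15): 0⊕1⊕1⊕0⊕0⊕1⊕1⊕0 = 0
s2 (pos 2,3,6,7,10,11,14,15): 0⊕1⊕0⊕0⊕1⊕1⊕0⊕0 = 1
s4 (pos 4,5,6,7,12,13,14,15): 1⊕1⊕0⊕0⊕1⊕1⊕0⊕0 = 0
s8 (pos 8,9,10,11,12,13,14,15): 0⊕0⊕1⊕1⊕1⊕1⊕0⊕0 = 0
Syndrome s8…s1 = 0010 → error at position 2.

0010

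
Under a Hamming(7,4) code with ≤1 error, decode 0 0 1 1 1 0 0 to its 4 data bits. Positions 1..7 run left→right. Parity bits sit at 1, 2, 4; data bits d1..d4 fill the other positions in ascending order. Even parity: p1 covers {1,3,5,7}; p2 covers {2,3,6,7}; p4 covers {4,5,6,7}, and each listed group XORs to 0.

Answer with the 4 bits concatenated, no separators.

s1 (pos 1,3,5,7): 0⊕1⊕1⊕0 = 0
s2 (pos 2,3,6,7): 0⊕1⊕0⊕0 = 1
s4 (pos 4,5,6,7): 1⊕1⊕0⊕0 = 0
Syndrome s4…s1 = 010 → error at position 2.
Flip position 2: 0011100 → 0111100
Read data bits from positions 3,5,6,7: 1100

1100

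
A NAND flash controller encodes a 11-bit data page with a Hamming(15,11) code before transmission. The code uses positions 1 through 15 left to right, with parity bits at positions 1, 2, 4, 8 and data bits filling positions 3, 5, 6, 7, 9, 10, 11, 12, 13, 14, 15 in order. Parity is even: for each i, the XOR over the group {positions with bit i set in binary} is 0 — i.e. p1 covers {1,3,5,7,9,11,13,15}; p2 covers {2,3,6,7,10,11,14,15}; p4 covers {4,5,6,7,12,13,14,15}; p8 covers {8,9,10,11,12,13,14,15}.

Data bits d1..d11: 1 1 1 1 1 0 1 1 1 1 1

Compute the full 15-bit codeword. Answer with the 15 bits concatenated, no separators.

Place data at non-parity positions: p1 p2 1 p4 1 1 1 p8 1 0 1 1 1 1 1
p1 (pos 1,3,5,7,9,11,13,15): XOR of data positions = 1⊕1⊕1⊕1⊕1⊕1⊕1 = 1
p2 (pos 2,3,6,7,10,11,14,15): XOR of data positions = 1⊕1⊕1⊕0⊕1⊕1⊕1 = 0
p4 (pos 4,5,6,7,12,13,14,15): XOR of data positions = 1⊕1⊕1⊕1⊕1⊕1⊕1 = 1
p8 (pos 8,9,10,11,12,13,14,15): XOR of data positions = 1⊕0⊕1⊕1⊕1⊕1⊕1 = 0
Codeword: 101111101011111

101111101011111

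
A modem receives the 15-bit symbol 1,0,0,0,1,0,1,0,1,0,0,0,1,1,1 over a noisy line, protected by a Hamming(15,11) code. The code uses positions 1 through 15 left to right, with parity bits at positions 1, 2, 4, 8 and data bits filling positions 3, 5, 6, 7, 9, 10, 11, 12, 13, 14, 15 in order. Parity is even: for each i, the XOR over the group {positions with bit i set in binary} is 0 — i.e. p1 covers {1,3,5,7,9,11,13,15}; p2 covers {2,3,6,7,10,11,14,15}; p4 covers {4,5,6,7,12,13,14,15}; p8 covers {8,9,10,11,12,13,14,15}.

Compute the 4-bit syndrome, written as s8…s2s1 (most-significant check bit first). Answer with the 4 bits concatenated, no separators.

s1 (pos 1,3,5,7,9,11,13,15): 1⊕0⊕1⊕1⊕1⊕0⊕1⊕1 = 0
s2 (pos 2,3,6,7,10,11,14,15): 0⊕0⊕0⊕1⊕0⊕0⊕1⊕1 = 1
s4 (pos 4,5,6,7,12,13,14,15): 0⊕1⊕0⊕1⊕0⊕1⊕1⊕1 = 1
s8 (pos 8,9,10,11,12,13,14,15): 0⊕1⊕0⊕0⊕0⊕1⊕1⊕1 = 0
Syndrome s8…s1 = 0110 → error at position 6.

0110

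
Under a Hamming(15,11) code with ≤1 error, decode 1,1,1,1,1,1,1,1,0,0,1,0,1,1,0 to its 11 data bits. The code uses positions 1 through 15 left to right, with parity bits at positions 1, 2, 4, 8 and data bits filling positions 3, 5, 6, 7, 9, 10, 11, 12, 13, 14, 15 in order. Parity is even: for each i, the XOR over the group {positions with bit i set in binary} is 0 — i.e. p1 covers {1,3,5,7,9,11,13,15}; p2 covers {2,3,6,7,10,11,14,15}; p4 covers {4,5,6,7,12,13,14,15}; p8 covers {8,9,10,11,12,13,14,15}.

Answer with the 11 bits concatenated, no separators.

11110010110

s1 (pos 1,3,5,7,9,11,13,15): 1⊕1⊕1⊕1⊕0⊕1⊕1⊕0 = 0
s2 (pos 2,3,6,7,10,11,14,15): 1⊕1⊕1⊕1⊕0⊕1⊕1⊕0 = 0
s4 (pos 4,5,6,7,12,13,14,15): 1⊕1⊕1⊕1⊕0⊕1⊕1⊕0 = 0
s8 (pos 8,9,10,11,12,13,14,15): 1⊕0⊕0⊕1⊕0⊕1⊕1⊕0 = 0
Syndrome s8…s1 = 0000 → no error.
Read data bits from positions 3,5,6,7,9,10,11,12,13,14,15: 11110010110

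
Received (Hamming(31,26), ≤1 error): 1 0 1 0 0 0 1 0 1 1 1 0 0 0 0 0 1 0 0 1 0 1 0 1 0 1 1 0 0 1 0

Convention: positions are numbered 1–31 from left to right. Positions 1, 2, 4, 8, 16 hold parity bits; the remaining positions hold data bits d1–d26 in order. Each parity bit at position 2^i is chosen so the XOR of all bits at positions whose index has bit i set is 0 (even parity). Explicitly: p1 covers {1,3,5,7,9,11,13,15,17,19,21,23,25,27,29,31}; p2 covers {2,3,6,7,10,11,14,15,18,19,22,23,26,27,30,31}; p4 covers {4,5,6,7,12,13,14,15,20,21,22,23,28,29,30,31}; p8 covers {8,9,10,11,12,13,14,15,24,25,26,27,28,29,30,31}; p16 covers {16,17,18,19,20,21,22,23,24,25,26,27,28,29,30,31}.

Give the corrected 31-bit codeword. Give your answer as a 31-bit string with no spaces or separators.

s1 (pos 1,3,5,7,9,11,13,15,17,19,21,23,25,27,29,31): 1⊕1⊕0⊕1⊕1⊕1⊕0⊕0⊕1⊕0⊕0⊕0⊕0⊕1⊕0⊕0 = 1
s2 (pos 2,3,6,7,10,11,14,15,18,19,22,23,26,27,30,31): 0⊕1⊕0⊕1⊕1⊕1⊕0⊕0⊕0⊕0⊕1⊕0⊕1⊕1⊕1⊕0 = 0
s4 (pos 4,5,6,7,12,13,14,15,20,21,22,23,28,29,30,31): 0⊕0⊕0⊕1⊕0⊕0⊕0⊕0⊕1⊕0⊕1⊕0⊕0⊕0⊕1⊕0 = 0
s8 (pos 8,9,10,11,12,13,14,15,24,25,26,27,28,29,30,31): 0⊕1⊕1⊕1⊕0⊕0⊕0⊕0⊕1⊕0⊕1⊕1⊕0⊕0⊕1⊕0 = 1
s16 (pos 16,17,18,19,20,21,22,23,24,25,26,27,28,29,30,31): 0⊕1⊕0⊕0⊕1⊕0⊕1⊕0⊕1⊕0⊕1⊕1⊕0⊕0⊕1⊕0 = 1
Syndrome s16…s1 = 11001 → error at position 25.
Flip position 25: 1010001011100000100101010110010 → 1010001011100000100101011110010

1010001011100000100101011110010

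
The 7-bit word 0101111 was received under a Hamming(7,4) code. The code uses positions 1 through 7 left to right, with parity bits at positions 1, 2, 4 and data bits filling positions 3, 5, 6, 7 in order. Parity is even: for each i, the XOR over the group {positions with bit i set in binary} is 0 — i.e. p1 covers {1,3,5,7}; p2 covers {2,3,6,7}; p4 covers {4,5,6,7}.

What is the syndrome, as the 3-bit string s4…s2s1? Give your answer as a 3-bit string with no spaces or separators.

s1 (pos 1,3,5,7): 0⊕0⊕1⊕1 = 0
s2 (pos 2,3,6,7): 1⊕0⊕1⊕1 = 1
s4 (pos 4,5,6,7): 1⊕1⊕1⊕1 = 0
Syndrome s4…s1 = 010 → error at position 2.

010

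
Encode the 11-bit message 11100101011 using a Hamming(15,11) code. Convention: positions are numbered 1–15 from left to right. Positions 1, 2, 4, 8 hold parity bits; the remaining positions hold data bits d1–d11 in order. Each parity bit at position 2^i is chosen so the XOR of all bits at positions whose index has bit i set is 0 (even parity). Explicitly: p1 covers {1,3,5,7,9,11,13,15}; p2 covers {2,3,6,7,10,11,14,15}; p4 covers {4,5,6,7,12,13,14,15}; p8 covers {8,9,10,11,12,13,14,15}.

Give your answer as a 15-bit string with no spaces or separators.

111111000101011

Place data at non-parity positions: p1 p2 1 p4 1 1 0 p8 0 1 0 1 0 1 1
p1 (pos 1,3,5,7,9,11,13,15): XOR of data positions = 1⊕1⊕0⊕0⊕0⊕0⊕1 = 1
p2 (pos 2,3,6,7,10,11,14,15): XOR of data positions = 1⊕1⊕0⊕1⊕0⊕1⊕1 = 1
p4 (pos 4,5,6,7,12,13,14,15): XOR of data positions = 1⊕1⊕0⊕1⊕0⊕1⊕1 = 1
p8 (pos 8,9,10,11,12,13,14,15): XOR of data positions = 0⊕1⊕0⊕1⊕0⊕1⊕1 = 0
Codeword: 111111000101011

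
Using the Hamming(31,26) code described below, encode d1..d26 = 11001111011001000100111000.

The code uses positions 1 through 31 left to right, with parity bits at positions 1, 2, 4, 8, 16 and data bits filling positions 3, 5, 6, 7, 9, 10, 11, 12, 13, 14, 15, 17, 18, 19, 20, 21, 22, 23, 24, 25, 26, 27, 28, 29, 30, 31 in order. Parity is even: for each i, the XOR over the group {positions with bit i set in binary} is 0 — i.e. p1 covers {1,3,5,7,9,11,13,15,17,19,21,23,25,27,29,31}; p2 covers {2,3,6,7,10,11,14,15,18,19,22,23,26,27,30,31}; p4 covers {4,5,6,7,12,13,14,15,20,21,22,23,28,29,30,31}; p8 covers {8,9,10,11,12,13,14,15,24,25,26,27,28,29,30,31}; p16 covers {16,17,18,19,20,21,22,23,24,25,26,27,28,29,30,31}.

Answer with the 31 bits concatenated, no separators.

Place data at non-parity positions: p1 p2 1 p4 1 0 0 p8 1 1 1 1 0 1 1 p16 0 0 1 0 0 0 1 0 0 1 1 1 0 0 0
p1 (pos 1,3,5,7,9,11,13,15,17,19,21,23,25,27,29,31): XOR of data positions = 1⊕1⊕0⊕1⊕1⊕0⊕1⊕0⊕1⊕0⊕1⊕0⊕1⊕0⊕0 = 0
p2 (pos 2,3,6,7,10,11,14,15,18,19,22,23,26,27,30,31): XOR of data positions = 1⊕0⊕0⊕1⊕1⊕1⊕1⊕0⊕1⊕0⊕1⊕1⊕1⊕0⊕0 = 1
p4 (pos 4,5,6,7,12,13,14,15,20,21,22,23,28,29,30,31): XOR of data positions = 1⊕0⊕0⊕1⊕0⊕1⊕1⊕0⊕0⊕0⊕1⊕1⊕0⊕0⊕0 = 0
p8 (pos 8,9,10,11,12,13,14,15,24,25,26,27,28,29,30,31): XOR of data positions = 1⊕1⊕1⊕1⊕0⊕1⊕1⊕0⊕0⊕1⊕1⊕1⊕0⊕0⊕0 = 1
p16 (pos 16,17,18,19,20,21,22,23,24,25,26,27,28,29,30,31): XOR of data positions = 0⊕0⊕1⊕0⊕0⊕0⊕1⊕0⊕0⊕1⊕1⊕1⊕0⊕0⊕0 = 1
Codeword: 0110100111110111001000100111000

0110100111110111001000100111000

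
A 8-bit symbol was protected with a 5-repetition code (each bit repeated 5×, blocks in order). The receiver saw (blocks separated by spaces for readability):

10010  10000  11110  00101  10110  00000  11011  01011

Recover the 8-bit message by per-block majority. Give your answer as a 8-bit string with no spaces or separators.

Block 1 (10010): 2 ones → 0
Block 2 (10000): 1 one → 0
Block 3 (11110): 4 ones → 1
Block 4 (00101): 2 ones → 0
Block 5 (10110): 3 ones → 1
Block 6 (00000): 0 ones → 0
Block 7 (11011): 4 ones → 1
Block 8 (01011): 3 ones → 1

00101011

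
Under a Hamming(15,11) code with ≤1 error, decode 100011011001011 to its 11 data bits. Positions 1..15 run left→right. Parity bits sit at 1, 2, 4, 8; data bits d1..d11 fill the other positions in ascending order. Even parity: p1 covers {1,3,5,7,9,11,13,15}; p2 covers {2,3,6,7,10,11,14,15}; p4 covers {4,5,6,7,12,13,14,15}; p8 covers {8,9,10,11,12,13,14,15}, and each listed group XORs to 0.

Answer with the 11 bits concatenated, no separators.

01101001001

s1 (pos 1,3,5,7,9,11,13,15): 1⊕0⊕1⊕0⊕1⊕0⊕0⊕1 = 0
s2 (pos 2,3,6,7,10,11,14,15): 0⊕0⊕1⊕0⊕0⊕0⊕1⊕1 = 1
s4 (pos 4,5,6,7,12,13,14,15): 0⊕1⊕1⊕0⊕1⊕0⊕1⊕1 = 1
s8 (pos 8,9,10,11,12,13,14,15): 1⊕1⊕0⊕0⊕1⊕0⊕1⊕1 = 1
Syndrome s8…s1 = 1110 → error at position 14.
Flip position 14: 100011011001011 → 100011011001001
Read data bits from positions 3,5,6,7,9,10,11,12,13,14,15: 01101001001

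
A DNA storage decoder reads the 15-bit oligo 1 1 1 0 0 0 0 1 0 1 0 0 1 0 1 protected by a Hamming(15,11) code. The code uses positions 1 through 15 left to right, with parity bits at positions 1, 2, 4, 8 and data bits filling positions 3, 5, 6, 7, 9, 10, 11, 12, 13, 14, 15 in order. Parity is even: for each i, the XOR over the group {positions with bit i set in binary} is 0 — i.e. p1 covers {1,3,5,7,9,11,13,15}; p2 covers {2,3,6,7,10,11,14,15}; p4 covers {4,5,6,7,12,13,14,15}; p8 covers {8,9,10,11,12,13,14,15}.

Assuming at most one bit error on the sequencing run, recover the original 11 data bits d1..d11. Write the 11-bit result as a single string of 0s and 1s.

s1 (pos 1,3,5,7,9,11,13,15): 1⊕1⊕0⊕0⊕0⊕0⊕1⊕1 = 0
s2 (pos 2,3,6,7,10,11,14,15): 1⊕1⊕0⊕0⊕1⊕0⊕0⊕1 = 0
s4 (pos 4,5,6,7,12,13,14,15): 0⊕0⊕0⊕0⊕0⊕1⊕0⊕1 = 0
s8 (pos 8,9,10,11,12,13,14,15): 1⊕0⊕1⊕0⊕0⊕1⊕0⊕1 = 0
Syndrome s8…s1 = 0000 → no error.
Read data bits from positions 3,5,6,7,9,10,11,12,13,14,15: 10000100101

10000100101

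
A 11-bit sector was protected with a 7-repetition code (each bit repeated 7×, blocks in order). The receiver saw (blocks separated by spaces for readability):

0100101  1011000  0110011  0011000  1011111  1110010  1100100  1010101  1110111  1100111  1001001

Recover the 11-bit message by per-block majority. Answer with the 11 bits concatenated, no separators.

00101101110

Block 1 (0100101): 3 ones → 0
Block 2 (1011000): 3 ones → 0
Block 3 (0110011): 4 ones → 1
Block 4 (0011000): 2 ones → 0
Block 5 (1011111): 6 ones → 1
Block 6 (1110010): 4 ones → 1
Block 7 (1100100): 3 ones → 0
Block 8 (1010101): 4 ones → 1
Block 9 (1110111): 6 ones → 1
Block 10 (1100111): 5 ones → 1
Block 11 (1001001): 3 ones → 0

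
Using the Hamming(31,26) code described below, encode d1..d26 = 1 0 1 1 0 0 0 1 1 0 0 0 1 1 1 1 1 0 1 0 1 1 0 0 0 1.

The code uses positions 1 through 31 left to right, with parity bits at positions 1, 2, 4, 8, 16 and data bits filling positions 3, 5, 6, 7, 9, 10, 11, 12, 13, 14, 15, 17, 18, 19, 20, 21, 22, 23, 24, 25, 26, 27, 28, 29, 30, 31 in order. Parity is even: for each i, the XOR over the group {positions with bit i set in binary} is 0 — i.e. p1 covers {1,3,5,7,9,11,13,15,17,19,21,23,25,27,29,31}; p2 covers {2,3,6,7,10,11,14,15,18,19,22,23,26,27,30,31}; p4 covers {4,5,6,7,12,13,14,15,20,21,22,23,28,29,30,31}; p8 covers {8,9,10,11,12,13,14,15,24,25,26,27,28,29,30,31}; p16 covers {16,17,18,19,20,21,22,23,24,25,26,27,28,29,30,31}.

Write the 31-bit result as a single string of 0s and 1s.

1110011000011001011111010110001

Place data at non-parity positions: p1 p2 1 p4 0 1 1 p8 0 0 0 1 1 0 0 p16 0 1 1 1 1 1 0 1 0 1 1 0 0 0 1
p1 (pos 1,3,5,7,9,11,13,15,17,19,21,23,25,27,29,31): XOR of data positions = 1⊕0⊕1⊕0⊕0⊕1⊕0⊕0⊕1⊕1⊕0⊕0⊕1⊕0⊕1 = 1
p2 (pos 2,3,6,7,10,11,14,15,18,19,22,23,26,27,30,31): XOR of data positions = 1⊕1⊕1⊕0⊕0⊕0⊕0⊕1⊕1⊕1⊕0⊕1⊕1⊕0⊕1 = 1
p4 (pos 4,5,6,7,12,13,14,15,20,21,22,23,28,29,30,31): XOR of data positions = 0⊕1⊕1⊕1⊕1⊕0⊕0⊕1⊕1⊕1⊕0⊕0⊕0⊕0⊕1 = 0
p8 (pos 8,9,10,11,12,13,14,15,24,25,26,27,28,29,30,31): XOR of data positions = 0⊕0⊕0⊕1⊕1⊕0⊕0⊕1⊕0⊕1⊕1⊕0⊕0⊕0⊕1 = 0
p16 (pos 16,17,18,19,20,21,22,23,24,25,26,27,28,29,30,31): XOR of data positions = 0⊕1⊕1⊕1⊕1⊕1⊕0⊕1⊕0⊕1⊕1⊕0⊕0⊕0⊕1 = 1
Codeword: 1110011000011001011111010110001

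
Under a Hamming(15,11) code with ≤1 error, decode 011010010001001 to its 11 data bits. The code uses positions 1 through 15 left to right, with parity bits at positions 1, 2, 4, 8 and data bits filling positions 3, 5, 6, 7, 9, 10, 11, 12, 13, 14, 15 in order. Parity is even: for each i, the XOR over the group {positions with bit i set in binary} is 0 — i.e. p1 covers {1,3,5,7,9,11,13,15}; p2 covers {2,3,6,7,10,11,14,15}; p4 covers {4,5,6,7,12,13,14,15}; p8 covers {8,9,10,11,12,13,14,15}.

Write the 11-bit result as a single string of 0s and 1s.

11000001000

s1 (pos 1,3,5,7,9,11,13,15): 0⊕1⊕1⊕0⊕0⊕0⊕0⊕1 = 1
s2 (pos 2,3,6,7,10,11,14,15): 1⊕1⊕0⊕0⊕0⊕0⊕0⊕1 = 1
s4 (pos 4,5,6,7,12,13,14,15): 0⊕1⊕0⊕0⊕1⊕0⊕0⊕1 = 1
s8 (pos 8,9,10,11,12,13,14,15): 1⊕0⊕0⊕0⊕1⊕0⊕0⊕1 = 1
Syndrome s8…s1 = 1111 → error at position 15.
Flip position 15: 011010010001001 → 011010010001000
Read data bits from positions 3,5,6,7,9,10,11,12,13,14,15: 11000001000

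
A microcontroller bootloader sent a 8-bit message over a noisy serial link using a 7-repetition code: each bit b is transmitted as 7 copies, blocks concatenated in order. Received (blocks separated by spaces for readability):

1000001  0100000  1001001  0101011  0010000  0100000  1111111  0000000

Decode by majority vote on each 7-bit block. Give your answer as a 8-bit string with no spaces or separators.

00010010

Block 1 (1000001): 2 ones → 0
Block 2 (0100000): 1 one → 0
Block 3 (1001001): 3 ones → 0
Block 4 (0101011): 4 ones → 1
Block 5 (0010000): 1 one → 0
Block 6 (0100000): 1 one → 0
Block 7 (1111111): 7 ones → 1
Block 8 (0000000): 0 ones → 0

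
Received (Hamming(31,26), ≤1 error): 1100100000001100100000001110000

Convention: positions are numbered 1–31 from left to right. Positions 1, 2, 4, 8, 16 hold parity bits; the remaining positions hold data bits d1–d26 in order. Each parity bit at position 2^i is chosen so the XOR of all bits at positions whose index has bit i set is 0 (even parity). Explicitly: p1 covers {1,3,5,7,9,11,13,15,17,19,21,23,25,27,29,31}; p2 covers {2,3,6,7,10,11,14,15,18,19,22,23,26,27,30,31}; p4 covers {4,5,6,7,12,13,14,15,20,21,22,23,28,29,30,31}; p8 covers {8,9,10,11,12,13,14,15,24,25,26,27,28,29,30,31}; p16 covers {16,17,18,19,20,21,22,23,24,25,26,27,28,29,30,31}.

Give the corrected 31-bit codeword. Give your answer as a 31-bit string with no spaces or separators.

1100100000011100100000001110000

s1 (pos 1,3,5,7,9,11,13,15,17,19,21,23,25,27,29,31): 1⊕0⊕1⊕0⊕0⊕0⊕1⊕0⊕1⊕0⊕0⊕0⊕1⊕1⊕0⊕0 = 0
s2 (pos 2,3,6,7,10,11,14,15,18,19,22,23,26,27,30,31): 1⊕0⊕0⊕0⊕0⊕0⊕1⊕0⊕0⊕0⊕0⊕0⊕1⊕1⊕0⊕0 = 0
s4 (pos 4,5,6,7,12,13,14,15,20,21,22,23,28,29,30,31): 0⊕1⊕0⊕0⊕0⊕1⊕1⊕0⊕0⊕0⊕0⊕0⊕0⊕0⊕0⊕0 = 1
s8 (pos 8,9,10,11,12,13,14,15,24,25,26,27,28,29,30,31): 0⊕0⊕0⊕0⊕0⊕1⊕1⊕0⊕0⊕1⊕1⊕1⊕0⊕0⊕0⊕0 = 1
s16 (pos 16,17,18,19,20,21,22,23,24,25,26,27,28,29,30,31): 0⊕1⊕0⊕0⊕0⊕0⊕0⊕0⊕0⊕1⊕1⊕1⊕0⊕0⊕0⊕0 = 0
Syndrome s16…s1 = 01100 → error at position 12.
Flip position 12: 1100100000001100100000001110000 → 1100100000011100100000001110000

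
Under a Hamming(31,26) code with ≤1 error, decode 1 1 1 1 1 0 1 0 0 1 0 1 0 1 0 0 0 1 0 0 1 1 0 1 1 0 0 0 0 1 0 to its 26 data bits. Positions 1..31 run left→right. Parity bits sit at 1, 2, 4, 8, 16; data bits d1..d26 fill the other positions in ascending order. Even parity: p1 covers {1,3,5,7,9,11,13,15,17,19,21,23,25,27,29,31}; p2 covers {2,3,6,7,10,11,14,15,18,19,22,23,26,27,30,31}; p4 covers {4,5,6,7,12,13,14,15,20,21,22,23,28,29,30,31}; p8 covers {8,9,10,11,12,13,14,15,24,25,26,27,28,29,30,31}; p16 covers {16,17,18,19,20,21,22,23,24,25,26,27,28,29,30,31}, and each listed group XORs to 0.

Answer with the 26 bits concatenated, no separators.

11010101010010011011000010

s1 (pos 1,3,5,7,9,11,13,15,17,19,21,23,25,27,29,31): 1⊕1⊕1⊕1⊕0⊕0⊕0⊕0⊕0⊕0⊕1⊕0⊕1⊕0⊕0⊕0 = 0
s2 (pos 2,3,6,7,10,11,14,15,18,19,22,23,26,27,30,31): 1⊕1⊕0⊕1⊕1⊕0⊕1⊕0⊕1⊕0⊕1⊕0⊕0⊕0⊕1⊕0 = 0
s4 (pos 4,5,6,7,12,13,14,15,20,21,22,23,28,29,30,31): 1⊕1⊕0⊕1⊕1⊕0⊕1⊕0⊕0⊕1⊕1⊕0⊕0⊕0⊕1⊕0 = 0
s8 (pos 8,9,10,11,12,13,14,15,24,25,26,27,28,29,30,31): 0⊕0⊕1⊕0⊕1⊕0⊕1⊕0⊕1⊕1⊕0⊕0⊕0⊕0⊕1⊕0 = 0
s16 (pos 16,17,18,19,20,21,22,23,24,25,26,27,28,29,30,31): 0⊕0⊕1⊕0⊕0⊕1⊕1⊕0⊕1⊕1⊕0⊕0⊕0⊕0⊕1⊕0 = 0
Syndrome s16…s1 = 00000 → no error.
Read data bits from positions 3,5,6,7,9,10,11,12,13,14,15,17,18,19,20,21,22,23,24,25,26,27,28,29,30,31: 11010101010010011011000010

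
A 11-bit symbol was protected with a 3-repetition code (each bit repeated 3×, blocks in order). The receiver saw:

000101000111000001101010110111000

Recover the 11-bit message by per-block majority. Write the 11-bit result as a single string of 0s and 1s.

01010010110

Block 1 (000): 0 ones → 0
Block 2 (101): 2 ones → 1
Block 3 (000): 0 ones → 0
Block 4 (111): 3 ones → 1
Block 5 (000): 0 ones → 0
Block 6 (001): 1 one → 0
Block 7 (101): 2 ones → 1
Block 8 (010): 1 one → 0
Block 9 (110): 2 ones → 1
Block 10 (111): 3 ones → 1
Block 11 (000): 0 ones → 0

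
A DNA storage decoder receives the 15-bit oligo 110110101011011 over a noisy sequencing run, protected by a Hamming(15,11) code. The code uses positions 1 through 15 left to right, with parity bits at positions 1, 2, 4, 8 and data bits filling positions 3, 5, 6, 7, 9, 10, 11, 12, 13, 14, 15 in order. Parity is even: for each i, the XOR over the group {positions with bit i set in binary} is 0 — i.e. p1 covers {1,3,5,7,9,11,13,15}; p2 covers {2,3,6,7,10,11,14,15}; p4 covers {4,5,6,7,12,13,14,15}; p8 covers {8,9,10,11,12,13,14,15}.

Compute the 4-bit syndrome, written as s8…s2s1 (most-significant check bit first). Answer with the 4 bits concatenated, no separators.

1010

s1 (pos 1,3,5,7,9,11,13,15): 1⊕0⊕1⊕1⊕1⊕1⊕0⊕1 = 0
s2 (pos 2,3,6,7,10,11,14,15): 1⊕0⊕0⊕1⊕0⊕1⊕1⊕1 = 1
s4 (pos 4,5,6,7,12,13,14,15): 1⊕1⊕0⊕1⊕1⊕0⊕1⊕1 = 0
s8 (pos 8,9,10,11,12,13,14,15): 0⊕1⊕0⊕1⊕1⊕0⊕1⊕1 = 1
Syndrome s8…s1 = 1010 → error at position 10.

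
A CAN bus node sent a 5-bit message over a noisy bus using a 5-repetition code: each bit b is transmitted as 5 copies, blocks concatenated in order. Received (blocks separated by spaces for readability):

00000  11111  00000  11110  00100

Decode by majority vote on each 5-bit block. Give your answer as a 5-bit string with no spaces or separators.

Block 1 (00000): 0 ones → 0
Block 2 (11111): 5 ones → 1
Block 3 (00000): 0 ones → 0
Block 4 (11110): 4 ones → 1
Block 5 (00100): 1 one → 0

01010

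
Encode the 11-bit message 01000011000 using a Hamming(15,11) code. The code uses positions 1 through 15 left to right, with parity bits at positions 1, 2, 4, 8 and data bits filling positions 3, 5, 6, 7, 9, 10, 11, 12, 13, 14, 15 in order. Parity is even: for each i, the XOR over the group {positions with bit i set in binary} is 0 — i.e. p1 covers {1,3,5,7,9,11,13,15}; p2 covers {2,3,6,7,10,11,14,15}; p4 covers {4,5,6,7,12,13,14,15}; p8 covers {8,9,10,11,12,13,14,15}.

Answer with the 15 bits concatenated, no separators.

Place data at non-parity positions: p1 p2 0 p4 1 0 0 p8 0 0 1 1 0 0 0
p1 (pos 1,3,5,7,9,11,13,15): XOR of data positions = 0⊕1⊕0⊕0⊕1⊕0⊕0 = 0
p2 (pos 2,3,6,7,10,11,14,15): XOR of data positions = 0⊕0⊕0⊕0⊕1⊕0⊕0 = 1
p4 (pos 4,5,6,7,12,13,14,15): XOR of data positions = 1⊕0⊕0⊕1⊕0⊕0⊕0 = 0
p8 (pos 8,9,10,11,12,13,14,15): XOR of data positions = 0⊕0⊕1⊕1⊕0⊕0⊕0 = 0
Codeword: 010010000011000

010010000011000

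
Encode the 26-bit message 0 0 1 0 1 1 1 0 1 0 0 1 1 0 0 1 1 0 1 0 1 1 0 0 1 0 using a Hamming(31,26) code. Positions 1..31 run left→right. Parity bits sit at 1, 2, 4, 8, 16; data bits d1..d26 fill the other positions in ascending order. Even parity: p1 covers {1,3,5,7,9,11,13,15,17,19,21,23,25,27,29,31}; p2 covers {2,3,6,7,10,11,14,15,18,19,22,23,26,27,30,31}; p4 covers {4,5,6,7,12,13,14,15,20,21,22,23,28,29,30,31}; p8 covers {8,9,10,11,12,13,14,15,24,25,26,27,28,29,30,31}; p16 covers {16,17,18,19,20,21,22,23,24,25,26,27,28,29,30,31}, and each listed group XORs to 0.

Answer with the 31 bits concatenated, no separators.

Place data at non-parity positions: p1 p2 0 p4 0 1 0 p8 1 1 1 0 1 0 0 p16 1 1 0 0 1 1 0 1 0 1 1 0 0 1 0
p1 (pos 1,3,5,7,9,11,13,15,17,19,21,23,25,27,29,31): XOR of data positions = 0⊕0⊕0⊕1⊕1⊕1⊕0⊕1⊕0⊕1⊕0⊕0⊕1⊕0⊕0 = 0
p2 (pos 2,3,6,7,10,11,14,15,18,19,22,23,26,27,30,31): XOR of data positions = 0⊕1⊕0⊕1⊕1⊕0⊕0⊕1⊕0⊕1⊕0⊕1⊕1⊕1⊕0 = 0
p4 (pos 4,5,6,7,12,13,14,15,20,21,22,23,28,29,30,31): XOR of data positions = 0⊕1⊕0⊕0⊕1⊕0⊕0⊕0⊕1⊕1⊕0⊕0⊕0⊕1⊕0 = 1
p8 (pos 8,9,10,11,12,13,14,15,24,25,26,27,28,29,30,31): XOR of data positions = 1⊕1⊕1⊕0⊕1⊕0⊕0⊕1⊕0⊕1⊕1⊕0⊕0⊕1⊕0 = 0
p16 (pos 16,17,18,19,20,21,22,23,24,25,26,27,28,29,30,31): XOR of data positions = 1⊕1⊕0⊕0⊕1⊕1⊕0⊕1⊕0⊕1⊕1⊕0⊕0⊕1⊕0 = 0
Codeword: 0001010011101000110011010110010

0001010011101000110011010110010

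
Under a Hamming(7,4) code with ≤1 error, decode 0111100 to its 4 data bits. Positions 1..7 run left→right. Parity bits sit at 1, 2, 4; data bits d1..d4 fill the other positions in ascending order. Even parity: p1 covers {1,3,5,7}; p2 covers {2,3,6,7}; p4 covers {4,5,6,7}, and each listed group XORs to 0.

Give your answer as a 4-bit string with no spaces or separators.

1100

s1 (pos 1,3,5,7): 0⊕1⊕1⊕0 = 0
s2 (pos 2,3,6,7): 1⊕1⊕0⊕0 = 0
s4 (pos 4,5,6,7): 1⊕1⊕0⊕0 = 0
Syndrome s4…s1 = 000 → no error.
Read data bits from positions 3,5,6,7: 1100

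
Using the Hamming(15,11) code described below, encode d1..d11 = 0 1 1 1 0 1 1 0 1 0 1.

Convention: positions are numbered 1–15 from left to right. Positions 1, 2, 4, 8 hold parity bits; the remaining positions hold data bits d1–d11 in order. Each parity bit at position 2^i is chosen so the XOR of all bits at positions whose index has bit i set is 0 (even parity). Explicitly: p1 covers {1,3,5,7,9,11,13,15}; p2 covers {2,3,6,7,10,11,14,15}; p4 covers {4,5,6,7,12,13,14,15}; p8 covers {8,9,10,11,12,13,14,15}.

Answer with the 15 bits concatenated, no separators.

Place data at non-parity positions: p1 p2 0 p4 1 1 1 p8 0 1 1 0 1 0 1
p1 (pos 1,3,5,7,9,11,13,15): XOR of data positions = 0⊕1⊕1⊕0⊕1⊕1⊕1 = 1
p2 (pos 2,3,6,7,10,11,14,15): XOR of data positions = 0⊕1⊕1⊕1⊕1⊕0⊕1 = 1
p4 (pos 4,5,6,7,12,13,14,15): XOR of data positions = 1⊕1⊕1⊕0⊕1⊕0⊕1 = 1
p8 (pos 8,9,10,11,12,13,14,15): XOR of data positions = 0⊕1⊕1⊕0⊕1⊕0⊕1 = 0
Codeword: 110111100110101

110111100110101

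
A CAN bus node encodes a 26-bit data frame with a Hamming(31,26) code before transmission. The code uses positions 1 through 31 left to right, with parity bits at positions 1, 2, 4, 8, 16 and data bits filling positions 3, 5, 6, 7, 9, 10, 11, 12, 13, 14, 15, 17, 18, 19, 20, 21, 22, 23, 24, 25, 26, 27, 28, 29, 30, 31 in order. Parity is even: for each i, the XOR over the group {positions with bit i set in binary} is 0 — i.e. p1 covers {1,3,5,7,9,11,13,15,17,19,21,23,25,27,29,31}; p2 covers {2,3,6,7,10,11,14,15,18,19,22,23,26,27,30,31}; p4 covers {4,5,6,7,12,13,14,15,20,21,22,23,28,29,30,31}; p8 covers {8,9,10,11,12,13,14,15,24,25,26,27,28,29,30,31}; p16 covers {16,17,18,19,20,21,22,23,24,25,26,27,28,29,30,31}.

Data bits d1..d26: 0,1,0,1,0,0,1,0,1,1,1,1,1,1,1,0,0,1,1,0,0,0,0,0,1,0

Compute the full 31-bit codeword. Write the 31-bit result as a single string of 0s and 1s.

0000101000101111111100110000010

Place data at non-parity positions: p1 p2 0 p4 1 0 1 p8 0 0 1 0 1 1 1 p16 1 1 1 1 0 0 1 1 0 0 0 0 0 1 0
p1 (pos 1,3,5,7,9,11,13,15,17,19,21,23,25,27,29,31): XOR of data positions = 0⊕1⊕1⊕0⊕1⊕1⊕1⊕1⊕1⊕0⊕1⊕0⊕0⊕0⊕0 = 0
p2 (pos 2,3,6,7,10,11,14,15,18,19,22,23,26,27,30,31): XOR of data positions = 0⊕0⊕1⊕0⊕1⊕1⊕1⊕1⊕1⊕0⊕1⊕0⊕0⊕1⊕0 = 0
p4 (pos 4,5,6,7,12,13,14,15,20,21,22,23,28,29,30,31): XOR of data positions = 1⊕0⊕1⊕0⊕1⊕1⊕1⊕1⊕0⊕0⊕1⊕0⊕0⊕1⊕0 = 0
p8 (pos 8,9,10,11,12,13,14,15,24,25,26,27,28,29,30,31): XOR of data positions = 0⊕0⊕1⊕0⊕1⊕1⊕1⊕1⊕0⊕0⊕0⊕0⊕0⊕1⊕0 = 0
p16 (pos 16,17,18,19,20,21,22,23,24,25,26,27,28,29,30,31): XOR of data positions = 1⊕1⊕1⊕1⊕0⊕0⊕1⊕1⊕0⊕0⊕0⊕0⊕0⊕1⊕0 = 1
Codeword: 0000101000101111111100110000010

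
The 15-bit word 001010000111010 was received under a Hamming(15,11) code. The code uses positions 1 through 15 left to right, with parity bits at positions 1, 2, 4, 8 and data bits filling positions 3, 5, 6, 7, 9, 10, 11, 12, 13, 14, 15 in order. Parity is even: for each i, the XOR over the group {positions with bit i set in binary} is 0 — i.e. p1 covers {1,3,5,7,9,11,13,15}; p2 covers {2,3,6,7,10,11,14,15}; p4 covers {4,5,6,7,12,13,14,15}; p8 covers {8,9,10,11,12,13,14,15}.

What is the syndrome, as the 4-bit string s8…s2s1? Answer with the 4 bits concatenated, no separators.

s1 (pos 1,3,5,7,9,11,13,15): 0⊕1⊕1⊕0⊕0⊕1⊕0⊕0 = 1
s2 (pos 2,3,6,7,10,11,14,15): 0⊕1⊕0⊕0⊕1⊕1⊕1⊕0 = 0
s4 (pos 4,5,6,7,12,13,14,15): 0⊕1⊕0⊕0⊕1⊕0⊕1⊕0 = 1
s8 (pos 8,9,10,11,12,13,14,15): 0⊕0⊕1⊕1⊕1⊕0⊕1⊕0 = 0
Syndrome s8…s1 = 0101 → error at position 5.

0101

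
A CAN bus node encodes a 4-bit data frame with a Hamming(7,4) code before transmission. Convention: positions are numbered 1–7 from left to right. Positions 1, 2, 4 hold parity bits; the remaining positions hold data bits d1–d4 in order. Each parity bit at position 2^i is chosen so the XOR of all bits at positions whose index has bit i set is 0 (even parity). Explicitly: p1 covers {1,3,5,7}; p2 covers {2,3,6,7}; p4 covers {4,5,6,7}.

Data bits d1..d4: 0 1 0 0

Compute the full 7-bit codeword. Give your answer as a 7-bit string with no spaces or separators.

1001100

Place data at non-parity positions: p1 p2 0 p4 1 0 0
p1 (pos 1,3,5,7): XOR of data positions = 0⊕1⊕0 = 1
p2 (pos 2,3,6,7): XOR of data positions = 0⊕0⊕0 = 0
p4 (pos 4,5,6,7): XOR of data positions = 1⊕0⊕0 = 1
Codeword: 1001100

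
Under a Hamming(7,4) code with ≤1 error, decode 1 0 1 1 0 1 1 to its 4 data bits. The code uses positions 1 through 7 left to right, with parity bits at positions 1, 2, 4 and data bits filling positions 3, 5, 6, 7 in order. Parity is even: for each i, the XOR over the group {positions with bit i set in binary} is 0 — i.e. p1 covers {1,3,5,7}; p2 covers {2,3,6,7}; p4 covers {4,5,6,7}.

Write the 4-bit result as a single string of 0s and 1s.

s1 (pos 1,3,5,7): 1⊕1⊕0⊕1 = 1
s2 (pos 2,3,6,7): 0⊕1⊕1⊕1 = 1
s4 (pos 4,5,6,7): 1⊕0⊕1⊕1 = 1
Syndrome s4…s1 = 111 → error at position 7.
Flip position 7: 1011011 → 1011010
Read data bits from positions 3,5,6,7: 1010

1010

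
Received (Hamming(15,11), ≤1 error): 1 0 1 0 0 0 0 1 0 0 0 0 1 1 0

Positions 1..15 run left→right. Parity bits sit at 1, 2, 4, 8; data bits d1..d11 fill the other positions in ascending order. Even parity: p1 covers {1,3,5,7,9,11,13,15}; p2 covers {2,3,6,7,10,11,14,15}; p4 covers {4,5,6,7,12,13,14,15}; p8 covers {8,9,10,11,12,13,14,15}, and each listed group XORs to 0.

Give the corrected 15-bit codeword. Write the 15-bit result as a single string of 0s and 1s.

s1 (pos 1,3,5,7,9,11,13,15): 1⊕1⊕0⊕0⊕0⊕0⊕1⊕0 = 1
s2 (pos 2,3,6,7,10,11,14,15): 0⊕1⊕0⊕0⊕0⊕0⊕1⊕0 = 0
s4 (pos 4,5,6,7,12,13,14,15): 0⊕0⊕0⊕0⊕0⊕1⊕1⊕0 = 0
s8 (pos 8,9,10,11,12,13,14,15): 1⊕0⊕0⊕0⊕0⊕1⊕1⊕0 = 1
Syndrome s8…s1 = 1001 → error at position 9.
Flip position 9: 101000010000110 → 101000011000110

101000011000110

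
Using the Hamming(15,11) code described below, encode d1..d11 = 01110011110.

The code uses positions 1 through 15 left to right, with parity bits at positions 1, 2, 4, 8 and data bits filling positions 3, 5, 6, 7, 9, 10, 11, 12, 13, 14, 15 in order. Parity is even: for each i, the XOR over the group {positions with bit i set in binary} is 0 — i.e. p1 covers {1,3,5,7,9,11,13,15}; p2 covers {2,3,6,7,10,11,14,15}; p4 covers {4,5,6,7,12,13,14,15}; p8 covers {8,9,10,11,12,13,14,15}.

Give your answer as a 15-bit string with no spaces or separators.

000011100011110

Place data at non-parity positions: p1 p2 0 p4 1 1 1 p8 0 0 1 1 1 1 0
p1 (pos 1,3,5,7,9,11,13,15): XOR of data positions = 0⊕1⊕1⊕0⊕1⊕1⊕0 = 0
p2 (pos 2,3,6,7,10,11,14,15): XOR of data positions = 0⊕1⊕1⊕0⊕1⊕1⊕0 = 0
p4 (pos 4,5,6,7,12,13,14,15): XOR of data positions = 1⊕1⊕1⊕1⊕1⊕1⊕0 = 0
p8 (pos 8,9,10,11,12,13,14,15): XOR of data positions = 0⊕0⊕1⊕1⊕1⊕1⊕0 = 0
Codeword: 000011100011110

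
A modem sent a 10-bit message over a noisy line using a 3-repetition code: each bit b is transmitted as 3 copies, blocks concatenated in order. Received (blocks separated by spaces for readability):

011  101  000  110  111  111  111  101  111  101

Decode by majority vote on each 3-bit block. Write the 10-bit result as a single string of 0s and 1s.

1101111111

Block 1 (011): 2 ones → 1
Block 2 (101): 2 ones → 1
Block 3 (000): 0 ones → 0
Block 4 (110): 2 ones → 1
Block 5 (111): 3 ones → 1
Block 6 (111): 3 ones → 1
Block 7 (111): 3 ones → 1
Block 8 (101): 2 ones → 1
Block 9 (111): 3 ones → 1
Block 10 (101): 2 ones → 1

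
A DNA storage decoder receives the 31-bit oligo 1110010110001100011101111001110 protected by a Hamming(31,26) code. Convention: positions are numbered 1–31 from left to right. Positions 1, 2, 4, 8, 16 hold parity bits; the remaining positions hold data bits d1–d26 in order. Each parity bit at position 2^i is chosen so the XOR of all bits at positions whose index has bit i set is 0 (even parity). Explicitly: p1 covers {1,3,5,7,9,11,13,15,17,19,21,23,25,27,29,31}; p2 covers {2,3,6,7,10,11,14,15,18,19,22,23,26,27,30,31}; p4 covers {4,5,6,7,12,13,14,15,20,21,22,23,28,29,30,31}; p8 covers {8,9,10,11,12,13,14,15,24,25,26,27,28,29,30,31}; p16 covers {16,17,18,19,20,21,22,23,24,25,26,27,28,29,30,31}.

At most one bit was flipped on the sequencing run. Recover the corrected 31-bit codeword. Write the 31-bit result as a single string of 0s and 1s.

s1 (pos 1,3,5,7,9,11,13,15,17,19,21,23,25,27,29,31): 1⊕1⊕0⊕0⊕1⊕0⊕1⊕0⊕0⊕1⊕0⊕1⊕1⊕0⊕1⊕0 = 0
s2 (pos 2,3,6,7,10,11,14,15,18,19,22,23,26,27,30,31): 1⊕1⊕1⊕0⊕0⊕0⊕1⊕0⊕1⊕1⊕1⊕1⊕0⊕0⊕1⊕0 = 1
s4 (pos 4,5,6,7,12,13,14,15,20,21,22,23,28,29,30,31): 0⊕0⊕1⊕0⊕0⊕1⊕1⊕0⊕1⊕0⊕1⊕1⊕1⊕1⊕1⊕0 = 1
s8 (pos 8,9,10,11,12,13,14,15,24,25,26,27,28,29,30,31): 1⊕1⊕0⊕0⊕0⊕1⊕1⊕0⊕1⊕1⊕0⊕0⊕1⊕1⊕1⊕0 = 1
s16 (pos 16,17,18,19,20,21,22,23,24,25,26,27,28,29,30,31): 0⊕0⊕1⊕1⊕1⊕0⊕1⊕1⊕1⊕1⊕0⊕0⊕1⊕1⊕1⊕0 = 0
Syndrome s16…s1 = 01110 → error at position 14.
Flip position 14: 1110010110001100011101111001110 → 1110010110001000011101111001110

1110010110001000011101111001110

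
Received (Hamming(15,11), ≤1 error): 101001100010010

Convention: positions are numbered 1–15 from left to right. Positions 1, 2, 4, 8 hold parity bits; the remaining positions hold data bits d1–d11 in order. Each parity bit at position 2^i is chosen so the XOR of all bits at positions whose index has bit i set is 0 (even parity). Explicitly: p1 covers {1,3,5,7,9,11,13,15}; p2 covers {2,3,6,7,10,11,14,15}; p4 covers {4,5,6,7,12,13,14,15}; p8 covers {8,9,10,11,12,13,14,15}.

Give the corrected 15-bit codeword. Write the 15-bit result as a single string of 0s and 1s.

s1 (pos 1,3,5,7,9,11,13,15): 1⊕1⊕0⊕1⊕0⊕1⊕0⊕0 = 0
s2 (pos 2,3,6,7,10,11,14,15): 0⊕1⊕1⊕1⊕0⊕1⊕1⊕0 = 1
s4 (pos 4,5,6,7,12,13,14,15): 0⊕0⊕1⊕1⊕0⊕0⊕1⊕0 = 1
s8 (pos 8,9,10,11,12,13,14,15): 0⊕0⊕0⊕1⊕0⊕0⊕1⊕0 = 0
Syndrome s8…s1 = 0110 → error at position 6.
Flip position 6: 101001100010010 → 101000100010010

101000100010010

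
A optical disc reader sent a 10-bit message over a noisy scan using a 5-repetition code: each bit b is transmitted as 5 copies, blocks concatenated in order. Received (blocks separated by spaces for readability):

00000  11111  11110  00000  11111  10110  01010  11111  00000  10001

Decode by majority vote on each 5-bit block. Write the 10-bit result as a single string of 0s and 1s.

Block 1 (00000): 0 ones → 0
Block 2 (11111): 5 ones → 1
Block 3 (11110): 4 ones → 1
Block 4 (00000): 0 ones → 0
Block 5 (11111): 5 ones → 1
Block 6 (10110): 3 ones → 1
Block 7 (01010): 2 ones → 0
Block 8 (11111): 5 ones → 1
Block 9 (00000): 0 ones → 0
Block 10 (10001): 2 ones → 0

0110110100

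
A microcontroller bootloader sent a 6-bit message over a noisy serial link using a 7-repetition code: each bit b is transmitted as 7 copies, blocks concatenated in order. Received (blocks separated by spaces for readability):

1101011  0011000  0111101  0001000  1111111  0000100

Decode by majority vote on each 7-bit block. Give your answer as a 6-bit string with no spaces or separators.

101010

Block 1 (1101011): 5 ones → 1
Block 2 (0011000): 2 ones → 0
Block 3 (0111101): 5 ones → 1
Block 4 (0001000): 1 one → 0
Block 5 (1111111): 7 ones → 1
Block 6 (0000100): 1 one → 0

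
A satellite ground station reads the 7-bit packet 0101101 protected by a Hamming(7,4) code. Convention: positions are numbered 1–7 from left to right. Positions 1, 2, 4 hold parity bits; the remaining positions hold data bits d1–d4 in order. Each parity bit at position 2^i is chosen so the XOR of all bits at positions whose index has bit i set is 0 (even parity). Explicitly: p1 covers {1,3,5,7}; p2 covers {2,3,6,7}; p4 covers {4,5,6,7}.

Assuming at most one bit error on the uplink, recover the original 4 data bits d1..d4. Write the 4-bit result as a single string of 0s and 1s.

s1 (pos 1,3,5,7): 0⊕0⊕1⊕1 = 0
s2 (pos 2,3,6,7): 1⊕0⊕0⊕1 = 0
s4 (pos 4,5,6,7): 1⊕1⊕0⊕1 = 1
Syndrome s4…s1 = 100 → error at position 4.
Flip position 4: 0101101 → 0100101
Read data bits from positions 3,5,6,7: 0101

0101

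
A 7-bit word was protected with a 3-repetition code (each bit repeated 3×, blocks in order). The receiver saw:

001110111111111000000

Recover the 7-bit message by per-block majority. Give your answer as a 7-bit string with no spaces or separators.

Block 1 (001): 1 one → 0
Block 2 (110): 2 ones → 1
Block 3 (111): 3 ones → 1
Block 4 (111): 3 ones → 1
Block 5 (111): 3 ones → 1
Block 6 (000): 0 ones → 0
Block 7 (000): 0 ones → 0

0111100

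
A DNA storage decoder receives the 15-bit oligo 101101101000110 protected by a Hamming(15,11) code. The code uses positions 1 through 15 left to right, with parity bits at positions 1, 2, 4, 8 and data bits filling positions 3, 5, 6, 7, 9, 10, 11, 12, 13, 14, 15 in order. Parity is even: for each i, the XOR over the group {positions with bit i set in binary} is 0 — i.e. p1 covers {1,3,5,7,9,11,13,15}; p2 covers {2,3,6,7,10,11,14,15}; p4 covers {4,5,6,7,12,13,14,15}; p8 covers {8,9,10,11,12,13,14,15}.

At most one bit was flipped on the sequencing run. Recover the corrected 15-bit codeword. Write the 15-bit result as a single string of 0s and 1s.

s1 (pos 1,3,5,7,9,11,13,15): 1⊕1⊕0⊕1⊕1⊕0⊕1⊕0 = 1
s2 (pos 2,3,6,7,10,11,14,15): 0⊕1⊕1⊕1⊕0⊕0⊕1⊕0 = 0
s4 (pos 4,5,6,7,12,13,14,15): 1⊕0⊕1⊕1⊕0⊕1⊕1⊕0 = 1
s8 (pos 8,9,10,11,12,13,14,15): 0⊕1⊕0⊕0⊕0⊕1⊕1⊕0 = 1
Syndrome s8…s1 = 1101 → error at position 13.
Flip position 13: 101101101000110 → 101101101000010

101101101000010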